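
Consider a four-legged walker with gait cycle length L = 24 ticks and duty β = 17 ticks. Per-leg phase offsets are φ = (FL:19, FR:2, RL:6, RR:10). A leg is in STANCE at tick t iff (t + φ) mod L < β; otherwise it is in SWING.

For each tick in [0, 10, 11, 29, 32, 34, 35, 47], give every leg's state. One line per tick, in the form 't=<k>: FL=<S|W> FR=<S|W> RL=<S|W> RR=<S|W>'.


t=0: phase=(19,2,6,10) vs β=17 → FL=W FR=S RL=S RR=S
t=10: phase=(5,12,16,20) vs β=17 → FL=S FR=S RL=S RR=W
t=11: phase=(6,13,17,21) vs β=17 → FL=S FR=S RL=W RR=W
t=29: phase=(0,7,11,15) vs β=17 → FL=S FR=S RL=S RR=S
t=32: phase=(3,10,14,18) vs β=17 → FL=S FR=S RL=S RR=W
t=34: phase=(5,12,16,20) vs β=17 → FL=S FR=S RL=S RR=W
t=35: phase=(6,13,17,21) vs β=17 → FL=S FR=S RL=W RR=W
t=47: phase=(18,1,5,9) vs β=17 → FL=W FR=S RL=S RR=S

t=0: FL=W FR=S RL=S RR=S
t=10: FL=S FR=S RL=S RR=W
t=11: FL=S FR=S RL=W RR=W
t=29: FL=S FR=S RL=S RR=S
t=32: FL=S FR=S RL=S RR=W
t=34: FL=S FR=S RL=S RR=W
t=35: FL=S FR=S RL=W RR=W
t=47: FL=W FR=S RL=S RR=S


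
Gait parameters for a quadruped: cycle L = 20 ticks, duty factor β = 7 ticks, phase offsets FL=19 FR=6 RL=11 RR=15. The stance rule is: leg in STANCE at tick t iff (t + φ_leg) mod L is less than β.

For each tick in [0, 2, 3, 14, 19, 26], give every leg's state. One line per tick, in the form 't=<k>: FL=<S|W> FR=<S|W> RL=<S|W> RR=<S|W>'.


t=0: phase=(19,6,11,15) vs β=7 → FL=W FR=S RL=W RR=W
t=2: phase=(1,8,13,17) vs β=7 → FL=S FR=W RL=W RR=W
t=3: phase=(2,9,14,18) vs β=7 → FL=S FR=W RL=W RR=W
t=14: phase=(13,0,5,9) vs β=7 → FL=W FR=S RL=S RR=W
t=19: phase=(18,5,10,14) vs β=7 → FL=W FR=S RL=W RR=W
t=26: phase=(5,12,17,1) vs β=7 → FL=S FR=W RL=W RR=S

t=0: FL=W FR=S RL=W RR=W
t=2: FL=S FR=W RL=W RR=W
t=3: FL=S FR=W RL=W RR=W
t=14: FL=W FR=S RL=S RR=W
t=19: FL=W FR=S RL=W RR=W
t=26: FL=S FR=W RL=W RR=S


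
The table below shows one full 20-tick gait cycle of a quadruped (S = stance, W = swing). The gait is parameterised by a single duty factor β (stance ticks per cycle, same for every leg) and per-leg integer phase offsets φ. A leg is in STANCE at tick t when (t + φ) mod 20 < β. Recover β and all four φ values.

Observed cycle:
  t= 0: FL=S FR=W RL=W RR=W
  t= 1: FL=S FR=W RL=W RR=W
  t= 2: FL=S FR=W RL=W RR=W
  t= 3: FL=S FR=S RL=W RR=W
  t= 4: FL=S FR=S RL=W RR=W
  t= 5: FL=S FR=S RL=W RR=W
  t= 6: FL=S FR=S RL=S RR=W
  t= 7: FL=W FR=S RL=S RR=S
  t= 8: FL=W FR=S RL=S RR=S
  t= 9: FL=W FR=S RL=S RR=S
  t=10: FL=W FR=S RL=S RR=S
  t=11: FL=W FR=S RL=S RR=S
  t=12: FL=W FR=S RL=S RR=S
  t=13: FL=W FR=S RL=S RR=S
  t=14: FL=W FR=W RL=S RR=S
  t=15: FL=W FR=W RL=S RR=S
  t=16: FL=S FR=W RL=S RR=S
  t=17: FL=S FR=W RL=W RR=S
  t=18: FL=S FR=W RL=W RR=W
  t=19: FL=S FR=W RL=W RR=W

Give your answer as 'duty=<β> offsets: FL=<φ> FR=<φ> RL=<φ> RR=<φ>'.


duty=11 offsets: FL=4 FR=17 RL=14 RR=13

duty β = stance ticks per leg = 11
FL: stance ticks = 11; W→S at t=16 → φ=4
FR: stance ticks = 11; W→S at t=3 → φ=17
RL: stance ticks = 11; W→S at t=6 → φ=14
RR: stance ticks = 11; W→S at t=7 → φ=13


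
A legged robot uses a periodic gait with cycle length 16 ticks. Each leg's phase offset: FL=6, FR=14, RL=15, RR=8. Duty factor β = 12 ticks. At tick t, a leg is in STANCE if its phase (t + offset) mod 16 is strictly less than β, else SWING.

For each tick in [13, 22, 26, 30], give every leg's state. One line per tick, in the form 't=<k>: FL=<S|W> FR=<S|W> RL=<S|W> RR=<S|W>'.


t=13: FL=S FR=S RL=W RR=S
t=22: FL=W FR=S RL=S RR=W
t=26: FL=S FR=S RL=S RR=S
t=30: FL=S FR=W RL=W RR=S

t=13: phase=(3,11,12,5) vs β=12 → FL=S FR=S RL=W RR=S
t=22: phase=(12,4,5,14) vs β=12 → FL=W FR=S RL=S RR=W
t=26: phase=(0,8,9,2) vs β=12 → FL=S FR=S RL=S RR=S
t=30: phase=(4,12,13,6) vs β=12 → FL=S FR=W RL=W RR=S


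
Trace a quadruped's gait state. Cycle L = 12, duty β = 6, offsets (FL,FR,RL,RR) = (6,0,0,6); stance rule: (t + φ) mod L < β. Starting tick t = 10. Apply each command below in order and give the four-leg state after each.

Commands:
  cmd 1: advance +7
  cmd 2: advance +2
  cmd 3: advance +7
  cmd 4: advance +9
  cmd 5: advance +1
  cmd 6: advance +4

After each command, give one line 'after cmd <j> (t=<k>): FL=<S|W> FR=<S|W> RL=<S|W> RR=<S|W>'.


start t=10: FL=S FR=W RL=W RR=S
cmd 1: advance +7 → t=17, phase=(11,5,5,11) → FL=W FR=S RL=S RR=W
cmd 2: advance +2 → t=19, phase=(1,7,7,1) → FL=S FR=W RL=W RR=S
cmd 3: advance +7 → t=26, phase=(8,2,2,8) → FL=W FR=S RL=S RR=W
cmd 4: advance +9 → t=35, phase=(5,11,11,5) → FL=S FR=W RL=W RR=S
cmd 5: advance +1 → t=36, phase=(6,0,0,6) → FL=W FR=S RL=S RR=W
cmd 6: advance +4 → t=40, phase=(10,4,4,10) → FL=W FR=S RL=S RR=W

after cmd 1 (t=17): FL=W FR=S RL=S RR=W
after cmd 2 (t=19): FL=S FR=W RL=W RR=S
after cmd 3 (t=26): FL=W FR=S RL=S RR=W
after cmd 4 (t=35): FL=S FR=W RL=W RR=S
after cmd 5 (t=36): FL=W FR=S RL=S RR=W
after cmd 6 (t=40): FL=W FR=S RL=S RR=W


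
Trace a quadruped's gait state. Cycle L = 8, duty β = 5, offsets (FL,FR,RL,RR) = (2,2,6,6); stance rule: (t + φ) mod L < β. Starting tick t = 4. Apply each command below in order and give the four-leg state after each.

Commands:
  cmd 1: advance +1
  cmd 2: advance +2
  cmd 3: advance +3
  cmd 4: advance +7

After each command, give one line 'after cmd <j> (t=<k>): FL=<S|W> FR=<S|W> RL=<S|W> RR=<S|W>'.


start t=4: FL=W FR=W RL=S RR=S
cmd 1: advance +1 → t=5, phase=(7,7,3,3) → FL=W FR=W RL=S RR=S
cmd 2: advance +2 → t=7, phase=(1,1,5,5) → FL=S FR=S RL=W RR=W
cmd 3: advance +3 → t=10, phase=(4,4,0,0) → FL=S FR=S RL=S RR=S
cmd 4: advance +7 → t=17, phase=(3,3,7,7) → FL=S FR=S RL=W RR=W

after cmd 1 (t=5): FL=W FR=W RL=S RR=S
after cmd 2 (t=7): FL=S FR=S RL=W RR=W
after cmd 3 (t=10): FL=S FR=S RL=S RR=S
after cmd 4 (t=17): FL=S FR=S RL=W RR=W


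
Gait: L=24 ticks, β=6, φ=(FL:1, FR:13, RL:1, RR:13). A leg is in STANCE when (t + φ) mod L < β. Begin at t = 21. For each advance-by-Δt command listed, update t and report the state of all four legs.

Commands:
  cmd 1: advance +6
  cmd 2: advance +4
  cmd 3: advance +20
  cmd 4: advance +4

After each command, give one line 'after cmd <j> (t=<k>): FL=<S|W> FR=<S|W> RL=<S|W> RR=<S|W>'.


after cmd 1 (t=27): FL=S FR=W RL=S RR=W
after cmd 2 (t=31): FL=W FR=W RL=W RR=W
after cmd 3 (t=51): FL=S FR=W RL=S RR=W
after cmd 4 (t=55): FL=W FR=W RL=W RR=W

start t=21: FL=W FR=W RL=W RR=W
cmd 1: advance +6 → t=27, phase=(4,16,4,16) → FL=S FR=W RL=S RR=W
cmd 2: advance +4 → t=31, phase=(8,20,8,20) → FL=W FR=W RL=W RR=W
cmd 3: advance +20 → t=51, phase=(4,16,4,16) → FL=S FR=W RL=S RR=W
cmd 4: advance +4 → t=55, phase=(8,20,8,20) → FL=W FR=W RL=W RR=W


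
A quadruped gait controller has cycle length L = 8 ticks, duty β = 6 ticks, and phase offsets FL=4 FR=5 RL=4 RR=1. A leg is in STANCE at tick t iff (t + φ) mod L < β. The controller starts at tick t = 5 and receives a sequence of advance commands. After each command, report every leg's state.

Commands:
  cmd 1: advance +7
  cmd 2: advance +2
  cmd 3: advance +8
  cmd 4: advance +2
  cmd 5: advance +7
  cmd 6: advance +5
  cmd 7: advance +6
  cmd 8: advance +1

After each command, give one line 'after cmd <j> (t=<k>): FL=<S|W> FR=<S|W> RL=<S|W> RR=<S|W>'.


start t=5: FL=S FR=S RL=S RR=W
cmd 1: advance +7 → t=12, phase=(0,1,0,5) → FL=S FR=S RL=S RR=S
cmd 2: advance +2 → t=14, phase=(2,3,2,7) → FL=S FR=S RL=S RR=W
cmd 3: advance +8 → t=22, phase=(2,3,2,7) → FL=S FR=S RL=S RR=W
cmd 4: advance +2 → t=24, phase=(4,5,4,1) → FL=S FR=S RL=S RR=S
cmd 5: advance +7 → t=31, phase=(3,4,3,0) → FL=S FR=S RL=S RR=S
cmd 6: advance +5 → t=36, phase=(0,1,0,5) → FL=S FR=S RL=S RR=S
cmd 7: advance +6 → t=42, phase=(6,7,6,3) → FL=W FR=W RL=W RR=S
cmd 8: advance +1 → t=43, phase=(7,0,7,4) → FL=W FR=S RL=W RR=S

after cmd 1 (t=12): FL=S FR=S RL=S RR=S
after cmd 2 (t=14): FL=S FR=S RL=S RR=W
after cmd 3 (t=22): FL=S FR=S RL=S RR=W
after cmd 4 (t=24): FL=S FR=S RL=S RR=S
after cmd 5 (t=31): FL=S FR=S RL=S RR=S
after cmd 6 (t=36): FL=S FR=S RL=S RR=S
after cmd 7 (t=42): FL=W FR=W RL=W RR=S
after cmd 8 (t=43): FL=W FR=S RL=W RR=S


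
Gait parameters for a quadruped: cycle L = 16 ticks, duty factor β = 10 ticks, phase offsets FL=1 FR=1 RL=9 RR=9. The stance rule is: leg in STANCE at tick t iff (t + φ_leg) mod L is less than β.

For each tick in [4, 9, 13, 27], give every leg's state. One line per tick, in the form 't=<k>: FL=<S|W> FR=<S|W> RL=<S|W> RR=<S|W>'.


t=4: FL=S FR=S RL=W RR=W
t=9: FL=W FR=W RL=S RR=S
t=13: FL=W FR=W RL=S RR=S
t=27: FL=W FR=W RL=S RR=S

t=4: phase=(5,5,13,13) vs β=10 → FL=S FR=S RL=W RR=W
t=9: phase=(10,10,2,2) vs β=10 → FL=W FR=W RL=S RR=S
t=13: phase=(14,14,6,6) vs β=10 → FL=W FR=W RL=S RR=S
t=27: phase=(12,12,4,4) vs β=10 → FL=W FR=W RL=S RR=S


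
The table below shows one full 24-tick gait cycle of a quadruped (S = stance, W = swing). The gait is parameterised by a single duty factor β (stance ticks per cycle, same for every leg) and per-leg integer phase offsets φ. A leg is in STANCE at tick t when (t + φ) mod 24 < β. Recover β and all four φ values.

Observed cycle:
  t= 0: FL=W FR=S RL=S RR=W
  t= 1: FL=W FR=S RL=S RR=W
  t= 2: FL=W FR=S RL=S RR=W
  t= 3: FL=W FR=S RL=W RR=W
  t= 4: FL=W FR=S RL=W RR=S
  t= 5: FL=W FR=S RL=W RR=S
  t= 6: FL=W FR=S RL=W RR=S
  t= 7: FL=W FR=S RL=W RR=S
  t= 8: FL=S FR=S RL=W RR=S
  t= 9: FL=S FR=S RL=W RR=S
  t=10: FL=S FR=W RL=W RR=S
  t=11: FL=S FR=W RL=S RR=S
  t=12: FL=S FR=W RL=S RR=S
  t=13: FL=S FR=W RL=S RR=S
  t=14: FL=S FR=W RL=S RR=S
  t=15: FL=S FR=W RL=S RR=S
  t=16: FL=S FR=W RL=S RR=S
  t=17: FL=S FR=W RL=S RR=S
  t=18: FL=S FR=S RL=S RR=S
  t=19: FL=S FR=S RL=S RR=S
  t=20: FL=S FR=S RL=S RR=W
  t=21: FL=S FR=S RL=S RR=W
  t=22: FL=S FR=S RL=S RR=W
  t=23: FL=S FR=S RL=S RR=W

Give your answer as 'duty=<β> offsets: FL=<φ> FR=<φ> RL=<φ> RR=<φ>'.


duty=16 offsets: FL=16 FR=6 RL=13 RR=20

duty β = stance ticks per leg = 16
FL: stance ticks = 16; W→S at t=8 → φ=16
FR: stance ticks = 16; W→S at t=18 → φ=6
RL: stance ticks = 16; W→S at t=11 → φ=13
RR: stance ticks = 16; W→S at t=4 → φ=20


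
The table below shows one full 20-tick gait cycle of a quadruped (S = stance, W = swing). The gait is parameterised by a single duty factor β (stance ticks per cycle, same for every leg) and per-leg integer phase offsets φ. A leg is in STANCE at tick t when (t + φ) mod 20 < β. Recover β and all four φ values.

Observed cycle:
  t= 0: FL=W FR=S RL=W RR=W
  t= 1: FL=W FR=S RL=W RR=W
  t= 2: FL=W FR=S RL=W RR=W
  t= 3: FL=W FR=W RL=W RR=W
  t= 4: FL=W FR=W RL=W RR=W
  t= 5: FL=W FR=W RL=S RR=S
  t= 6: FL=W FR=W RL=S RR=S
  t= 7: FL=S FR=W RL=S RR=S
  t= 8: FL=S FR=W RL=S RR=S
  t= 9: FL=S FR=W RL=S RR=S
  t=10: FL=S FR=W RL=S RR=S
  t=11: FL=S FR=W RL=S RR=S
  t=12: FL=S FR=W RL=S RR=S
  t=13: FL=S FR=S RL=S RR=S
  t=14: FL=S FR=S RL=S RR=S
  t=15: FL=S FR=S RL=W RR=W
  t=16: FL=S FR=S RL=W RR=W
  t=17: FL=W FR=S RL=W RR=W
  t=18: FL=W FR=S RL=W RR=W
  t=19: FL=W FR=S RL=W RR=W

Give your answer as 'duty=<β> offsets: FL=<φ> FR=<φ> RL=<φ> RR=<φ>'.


duty β = stance ticks per leg = 10
FL: stance ticks = 10; W→S at t=7 → φ=13
FR: stance ticks = 10; W→S at t=13 → φ=7
RL: stance ticks = 10; W→S at t=5 → φ=15
RR: stance ticks = 10; W→S at t=5 → φ=15

duty=10 offsets: FL=13 FR=7 RL=15 RR=15


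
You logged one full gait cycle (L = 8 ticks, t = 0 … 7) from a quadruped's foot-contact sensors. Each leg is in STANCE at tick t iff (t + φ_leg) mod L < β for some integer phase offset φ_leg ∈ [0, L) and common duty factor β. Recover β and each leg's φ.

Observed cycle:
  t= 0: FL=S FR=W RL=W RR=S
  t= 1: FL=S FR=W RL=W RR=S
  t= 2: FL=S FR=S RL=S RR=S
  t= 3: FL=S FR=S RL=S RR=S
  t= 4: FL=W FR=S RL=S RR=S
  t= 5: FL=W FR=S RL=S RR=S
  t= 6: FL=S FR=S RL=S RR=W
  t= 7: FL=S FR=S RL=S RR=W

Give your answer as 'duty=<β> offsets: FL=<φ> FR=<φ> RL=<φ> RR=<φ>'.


duty=6 offsets: FL=2 FR=6 RL=6 RR=0

duty β = stance ticks per leg = 6
FL: stance ticks = 6; W→S at t=6 → φ=2
FR: stance ticks = 6; W→S at t=2 → φ=6
RL: stance ticks = 6; W→S at t=2 → φ=6
RR: stance ticks = 6; W→S at t=0 → φ=0


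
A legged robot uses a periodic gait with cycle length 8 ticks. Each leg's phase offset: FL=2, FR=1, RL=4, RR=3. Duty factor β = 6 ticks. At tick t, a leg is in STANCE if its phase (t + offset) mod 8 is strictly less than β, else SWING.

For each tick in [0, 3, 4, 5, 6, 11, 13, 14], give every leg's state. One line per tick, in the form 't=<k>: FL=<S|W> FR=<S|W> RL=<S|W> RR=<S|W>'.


t=0: FL=S FR=S RL=S RR=S
t=3: FL=S FR=S RL=W RR=W
t=4: FL=W FR=S RL=S RR=W
t=5: FL=W FR=W RL=S RR=S
t=6: FL=S FR=W RL=S RR=S
t=11: FL=S FR=S RL=W RR=W
t=13: FL=W FR=W RL=S RR=S
t=14: FL=S FR=W RL=S RR=S

t=0: phase=(2,1,4,3) vs β=6 → FL=S FR=S RL=S RR=S
t=3: phase=(5,4,7,6) vs β=6 → FL=S FR=S RL=W RR=W
t=4: phase=(6,5,0,7) vs β=6 → FL=W FR=S RL=S RR=W
t=5: phase=(7,6,1,0) vs β=6 → FL=W FR=W RL=S RR=S
t=6: phase=(0,7,2,1) vs β=6 → FL=S FR=W RL=S RR=S
t=11: phase=(5,4,7,6) vs β=6 → FL=S FR=S RL=W RR=W
t=13: phase=(7,6,1,0) vs β=6 → FL=W FR=W RL=S RR=S
t=14: phase=(0,7,2,1) vs β=6 → FL=S FR=W RL=S RR=S


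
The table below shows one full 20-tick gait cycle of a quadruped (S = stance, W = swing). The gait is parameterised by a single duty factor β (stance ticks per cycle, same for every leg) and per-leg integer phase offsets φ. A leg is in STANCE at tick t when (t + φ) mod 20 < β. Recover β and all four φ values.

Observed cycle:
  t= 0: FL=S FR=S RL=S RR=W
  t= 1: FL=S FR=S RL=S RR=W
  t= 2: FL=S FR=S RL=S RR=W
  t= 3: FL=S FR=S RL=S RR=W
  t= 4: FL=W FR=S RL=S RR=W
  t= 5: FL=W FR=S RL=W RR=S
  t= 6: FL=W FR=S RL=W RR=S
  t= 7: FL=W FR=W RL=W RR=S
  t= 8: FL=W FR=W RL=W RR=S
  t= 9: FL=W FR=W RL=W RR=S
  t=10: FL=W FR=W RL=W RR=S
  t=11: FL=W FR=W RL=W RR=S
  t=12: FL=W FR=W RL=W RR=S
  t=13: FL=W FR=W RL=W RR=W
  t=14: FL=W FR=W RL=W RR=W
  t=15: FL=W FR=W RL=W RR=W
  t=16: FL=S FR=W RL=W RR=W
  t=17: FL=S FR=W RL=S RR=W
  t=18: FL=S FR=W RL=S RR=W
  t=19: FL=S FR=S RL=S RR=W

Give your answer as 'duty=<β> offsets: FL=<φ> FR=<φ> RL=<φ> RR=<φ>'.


duty=8 offsets: FL=4 FR=1 RL=3 RR=15

duty β = stance ticks per leg = 8
FL: stance ticks = 8; W→S at t=16 → φ=4
FR: stance ticks = 8; W→S at t=19 → φ=1
RL: stance ticks = 8; W→S at t=17 → φ=3
RR: stance ticks = 8; W→S at t=5 → φ=15


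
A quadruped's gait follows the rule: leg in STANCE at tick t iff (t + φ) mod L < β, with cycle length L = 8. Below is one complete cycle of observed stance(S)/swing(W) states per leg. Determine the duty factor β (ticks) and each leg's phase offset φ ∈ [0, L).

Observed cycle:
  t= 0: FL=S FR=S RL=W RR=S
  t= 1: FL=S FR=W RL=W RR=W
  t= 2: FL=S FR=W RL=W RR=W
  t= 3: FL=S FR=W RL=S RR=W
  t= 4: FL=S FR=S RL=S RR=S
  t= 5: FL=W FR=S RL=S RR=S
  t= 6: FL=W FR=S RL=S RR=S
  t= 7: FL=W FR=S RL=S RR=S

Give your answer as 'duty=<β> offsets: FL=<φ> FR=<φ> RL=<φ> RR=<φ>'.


duty=5 offsets: FL=0 FR=4 RL=5 RR=4

duty β = stance ticks per leg = 5
FL: stance ticks = 5; W→S at t=0 → φ=0
FR: stance ticks = 5; W→S at t=4 → φ=4
RL: stance ticks = 5; W→S at t=3 → φ=5
RR: stance ticks = 5; W→S at t=4 → φ=4


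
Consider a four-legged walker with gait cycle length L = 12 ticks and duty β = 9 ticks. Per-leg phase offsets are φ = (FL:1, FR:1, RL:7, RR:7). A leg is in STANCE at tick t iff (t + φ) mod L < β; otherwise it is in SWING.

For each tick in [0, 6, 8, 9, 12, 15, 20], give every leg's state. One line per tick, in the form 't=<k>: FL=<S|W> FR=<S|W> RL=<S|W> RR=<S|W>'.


t=0: FL=S FR=S RL=S RR=S
t=6: FL=S FR=S RL=S RR=S
t=8: FL=W FR=W RL=S RR=S
t=9: FL=W FR=W RL=S RR=S
t=12: FL=S FR=S RL=S RR=S
t=15: FL=S FR=S RL=W RR=W
t=20: FL=W FR=W RL=S RR=S

t=0: phase=(1,1,7,7) vs β=9 → FL=S FR=S RL=S RR=S
t=6: phase=(7,7,1,1) vs β=9 → FL=S FR=S RL=S RR=S
t=8: phase=(9,9,3,3) vs β=9 → FL=W FR=W RL=S RR=S
t=9: phase=(10,10,4,4) vs β=9 → FL=W FR=W RL=S RR=S
t=12: phase=(1,1,7,7) vs β=9 → FL=S FR=S RL=S RR=S
t=15: phase=(4,4,10,10) vs β=9 → FL=S FR=S RL=W RR=W
t=20: phase=(9,9,3,3) vs β=9 → FL=W FR=W RL=S RR=S


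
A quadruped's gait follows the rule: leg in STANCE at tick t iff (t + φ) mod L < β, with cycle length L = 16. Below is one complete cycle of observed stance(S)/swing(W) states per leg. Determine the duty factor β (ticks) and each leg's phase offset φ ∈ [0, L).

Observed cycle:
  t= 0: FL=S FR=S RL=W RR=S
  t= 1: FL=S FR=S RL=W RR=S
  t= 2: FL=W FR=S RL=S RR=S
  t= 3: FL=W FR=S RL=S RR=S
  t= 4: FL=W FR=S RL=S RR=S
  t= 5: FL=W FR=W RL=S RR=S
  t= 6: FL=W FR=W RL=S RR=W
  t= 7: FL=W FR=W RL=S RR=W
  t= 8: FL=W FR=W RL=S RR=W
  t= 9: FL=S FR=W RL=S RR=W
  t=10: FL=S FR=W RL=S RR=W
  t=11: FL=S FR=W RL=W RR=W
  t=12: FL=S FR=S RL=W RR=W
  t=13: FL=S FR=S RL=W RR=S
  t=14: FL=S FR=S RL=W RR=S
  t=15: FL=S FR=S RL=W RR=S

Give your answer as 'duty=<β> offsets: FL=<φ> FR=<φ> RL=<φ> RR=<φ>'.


duty=9 offsets: FL=7 FR=4 RL=14 RR=3

duty β = stance ticks per leg = 9
FL: stance ticks = 9; W→S at t=9 → φ=7
FR: stance ticks = 9; W→S at t=12 → φ=4
RL: stance ticks = 9; W→S at t=2 → φ=14
RR: stance ticks = 9; W→S at t=13 → φ=3


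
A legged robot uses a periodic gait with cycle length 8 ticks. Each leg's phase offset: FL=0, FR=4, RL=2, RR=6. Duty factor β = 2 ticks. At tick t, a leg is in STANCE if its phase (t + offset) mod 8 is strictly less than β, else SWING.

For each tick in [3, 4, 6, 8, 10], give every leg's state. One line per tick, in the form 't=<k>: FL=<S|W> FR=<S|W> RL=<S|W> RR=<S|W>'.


t=3: phase=(3,7,5,1) vs β=2 → FL=W FR=W RL=W RR=S
t=4: phase=(4,0,6,2) vs β=2 → FL=W FR=S RL=W RR=W
t=6: phase=(6,2,0,4) vs β=2 → FL=W FR=W RL=S RR=W
t=8: phase=(0,4,2,6) vs β=2 → FL=S FR=W RL=W RR=W
t=10: phase=(2,6,4,0) vs β=2 → FL=W FR=W RL=W RR=S

t=3: FL=W FR=W RL=W RR=S
t=4: FL=W FR=S RL=W RR=W
t=6: FL=W FR=W RL=S RR=W
t=8: FL=S FR=W RL=W RR=W
t=10: FL=W FR=W RL=W RR=S


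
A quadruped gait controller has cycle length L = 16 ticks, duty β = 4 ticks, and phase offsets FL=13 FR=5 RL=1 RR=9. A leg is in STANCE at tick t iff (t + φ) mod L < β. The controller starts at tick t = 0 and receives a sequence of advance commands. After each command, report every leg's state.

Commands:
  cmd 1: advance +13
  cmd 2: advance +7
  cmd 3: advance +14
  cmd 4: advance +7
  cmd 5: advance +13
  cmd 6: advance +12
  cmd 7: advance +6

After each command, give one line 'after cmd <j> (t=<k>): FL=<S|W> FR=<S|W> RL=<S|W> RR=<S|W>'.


after cmd 1 (t=13): FL=W FR=S RL=W RR=W
after cmd 2 (t=20): FL=S FR=W RL=W RR=W
after cmd 3 (t=34): FL=W FR=W RL=S RR=W
after cmd 4 (t=41): FL=W FR=W RL=W RR=S
after cmd 5 (t=54): FL=S FR=W RL=W RR=W
after cmd 6 (t=66): FL=W FR=W RL=S RR=W
after cmd 7 (t=72): FL=W FR=W RL=W RR=S

start t=0: FL=W FR=W RL=S RR=W
cmd 1: advance +13 → t=13, phase=(10,2,14,6) → FL=W FR=S RL=W RR=W
cmd 2: advance +7 → t=20, phase=(1,9,5,13) → FL=S FR=W RL=W RR=W
cmd 3: advance +14 → t=34, phase=(15,7,3,11) → FL=W FR=W RL=S RR=W
cmd 4: advance +7 → t=41, phase=(6,14,10,2) → FL=W FR=W RL=W RR=S
cmd 5: advance +13 → t=54, phase=(3,11,7,15) → FL=S FR=W RL=W RR=W
cmd 6: advance +12 → t=66, phase=(15,7,3,11) → FL=W FR=W RL=S RR=W
cmd 7: advance +6 → t=72, phase=(5,13,9,1) → FL=W FR=W RL=W RR=S


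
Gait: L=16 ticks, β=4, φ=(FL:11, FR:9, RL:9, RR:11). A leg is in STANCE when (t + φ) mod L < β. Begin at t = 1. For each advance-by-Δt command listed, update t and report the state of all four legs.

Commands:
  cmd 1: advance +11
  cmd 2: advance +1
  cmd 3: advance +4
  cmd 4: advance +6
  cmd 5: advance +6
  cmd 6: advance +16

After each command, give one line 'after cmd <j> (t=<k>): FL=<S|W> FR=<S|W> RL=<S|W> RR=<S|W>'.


start t=1: FL=W FR=W RL=W RR=W
cmd 1: advance +11 → t=12, phase=(7,5,5,7) → FL=W FR=W RL=W RR=W
cmd 2: advance +1 → t=13, phase=(8,6,6,8) → FL=W FR=W RL=W RR=W
cmd 3: advance +4 → t=17, phase=(12,10,10,12) → FL=W FR=W RL=W RR=W
cmd 4: advance +6 → t=23, phase=(2,0,0,2) → FL=S FR=S RL=S RR=S
cmd 5: advance +6 → t=29, phase=(8,6,6,8) → FL=W FR=W RL=W RR=W
cmd 6: advance +16 → t=45, phase=(8,6,6,8) → FL=W FR=W RL=W RR=W

after cmd 1 (t=12): FL=W FR=W RL=W RR=W
after cmd 2 (t=13): FL=W FR=W RL=W RR=W
after cmd 3 (t=17): FL=W FR=W RL=W RR=W
after cmd 4 (t=23): FL=S FR=S RL=S RR=S
after cmd 5 (t=29): FL=W FR=W RL=W RR=W
after cmd 6 (t=45): FL=W FR=W RL=W RR=W


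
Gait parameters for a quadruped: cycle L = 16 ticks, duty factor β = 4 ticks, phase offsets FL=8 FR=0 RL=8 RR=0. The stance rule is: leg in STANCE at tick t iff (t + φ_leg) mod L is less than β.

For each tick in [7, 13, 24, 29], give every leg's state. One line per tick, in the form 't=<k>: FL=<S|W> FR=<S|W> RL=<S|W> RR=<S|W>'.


t=7: FL=W FR=W RL=W RR=W
t=13: FL=W FR=W RL=W RR=W
t=24: FL=S FR=W RL=S RR=W
t=29: FL=W FR=W RL=W RR=W

t=7: phase=(15,7,15,7) vs β=4 → FL=W FR=W RL=W RR=W
t=13: phase=(5,13,5,13) vs β=4 → FL=W FR=W RL=W RR=W
t=24: phase=(0,8,0,8) vs β=4 → FL=S FR=W RL=S RR=W
t=29: phase=(5,13,5,13) vs β=4 → FL=W FR=W RL=W RR=W


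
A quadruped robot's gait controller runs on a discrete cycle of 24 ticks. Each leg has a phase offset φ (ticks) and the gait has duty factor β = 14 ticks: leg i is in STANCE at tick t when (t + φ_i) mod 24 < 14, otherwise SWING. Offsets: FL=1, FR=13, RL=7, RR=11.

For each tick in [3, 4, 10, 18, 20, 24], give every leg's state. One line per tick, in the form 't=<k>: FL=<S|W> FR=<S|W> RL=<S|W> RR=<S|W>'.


t=3: phase=(4,16,10,14) vs β=14 → FL=S FR=W RL=S RR=W
t=4: phase=(5,17,11,15) vs β=14 → FL=S FR=W RL=S RR=W
t=10: phase=(11,23,17,21) vs β=14 → FL=S FR=W RL=W RR=W
t=18: phase=(19,7,1,5) vs β=14 → FL=W FR=S RL=S RR=S
t=20: phase=(21,9,3,7) vs β=14 → FL=W FR=S RL=S RR=S
t=24: phase=(1,13,7,11) vs β=14 → FL=S FR=S RL=S RR=S

t=3: FL=S FR=W RL=S RR=W
t=4: FL=S FR=W RL=S RR=W
t=10: FL=S FR=W RL=W RR=W
t=18: FL=W FR=S RL=S RR=S
t=20: FL=W FR=S RL=S RR=S
t=24: FL=S FR=S RL=S RR=S


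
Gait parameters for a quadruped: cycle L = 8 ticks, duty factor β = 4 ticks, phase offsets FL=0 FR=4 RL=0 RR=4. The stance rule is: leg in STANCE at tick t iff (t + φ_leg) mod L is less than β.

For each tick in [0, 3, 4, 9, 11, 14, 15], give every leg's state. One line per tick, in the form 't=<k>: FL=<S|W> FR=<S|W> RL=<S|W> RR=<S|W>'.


t=0: FL=S FR=W RL=S RR=W
t=3: FL=S FR=W RL=S RR=W
t=4: FL=W FR=S RL=W RR=S
t=9: FL=S FR=W RL=S RR=W
t=11: FL=S FR=W RL=S RR=W
t=14: FL=W FR=S RL=W RR=S
t=15: FL=W FR=S RL=W RR=S

t=0: phase=(0,4,0,4) vs β=4 → FL=S FR=W RL=S RR=W
t=3: phase=(3,7,3,7) vs β=4 → FL=S FR=W RL=S RR=W
t=4: phase=(4,0,4,0) vs β=4 → FL=W FR=S RL=W RR=S
t=9: phase=(1,5,1,5) vs β=4 → FL=S FR=W RL=S RR=W
t=11: phase=(3,7,3,7) vs β=4 → FL=S FR=W RL=S RR=W
t=14: phase=(6,2,6,2) vs β=4 → FL=W FR=S RL=W RR=S
t=15: phase=(7,3,7,3) vs β=4 → FL=W FR=S RL=W RR=S


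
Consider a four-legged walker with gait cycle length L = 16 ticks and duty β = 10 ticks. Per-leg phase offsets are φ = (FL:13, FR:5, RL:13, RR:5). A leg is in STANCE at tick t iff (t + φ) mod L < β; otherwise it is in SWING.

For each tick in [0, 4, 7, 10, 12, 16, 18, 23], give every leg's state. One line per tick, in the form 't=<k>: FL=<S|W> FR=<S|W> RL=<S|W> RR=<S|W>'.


t=0: phase=(13,5,13,5) vs β=10 → FL=W FR=S RL=W RR=S
t=4: phase=(1,9,1,9) vs β=10 → FL=S FR=S RL=S RR=S
t=7: phase=(4,12,4,12) vs β=10 → FL=S FR=W RL=S RR=W
t=10: phase=(7,15,7,15) vs β=10 → FL=S FR=W RL=S RR=W
t=12: phase=(9,1,9,1) vs β=10 → FL=S FR=S RL=S RR=S
t=16: phase=(13,5,13,5) vs β=10 → FL=W FR=S RL=W RR=S
t=18: phase=(15,7,15,7) vs β=10 → FL=W FR=S RL=W RR=S
t=23: phase=(4,12,4,12) vs β=10 → FL=S FR=W RL=S RR=W

t=0: FL=W FR=S RL=W RR=S
t=4: FL=S FR=S RL=S RR=S
t=7: FL=S FR=W RL=S RR=W
t=10: FL=S FR=W RL=S RR=W
t=12: FL=S FR=S RL=S RR=S
t=16: FL=W FR=S RL=W RR=S
t=18: FL=W FR=S RL=W RR=S
t=23: FL=S FR=W RL=S RR=W


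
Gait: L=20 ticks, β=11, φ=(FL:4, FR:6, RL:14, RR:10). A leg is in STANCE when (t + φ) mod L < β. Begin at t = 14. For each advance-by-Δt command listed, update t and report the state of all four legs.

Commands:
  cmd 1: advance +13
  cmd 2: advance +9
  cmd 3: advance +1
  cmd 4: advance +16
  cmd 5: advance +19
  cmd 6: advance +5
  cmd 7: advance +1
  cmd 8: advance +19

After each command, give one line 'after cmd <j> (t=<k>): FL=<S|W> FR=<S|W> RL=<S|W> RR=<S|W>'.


start t=14: FL=W FR=S RL=S RR=S
cmd 1: advance +13 → t=27, phase=(11,13,1,17) → FL=W FR=W RL=S RR=W
cmd 2: advance +9 → t=36, phase=(0,2,10,6) → FL=S FR=S RL=S RR=S
cmd 3: advance +1 → t=37, phase=(1,3,11,7) → FL=S FR=S RL=W RR=S
cmd 4: advance +16 → t=53, phase=(17,19,7,3) → FL=W FR=W RL=S RR=S
cmd 5: advance +19 → t=72, phase=(16,18,6,2) → FL=W FR=W RL=S RR=S
cmd 6: advance +5 → t=77, phase=(1,3,11,7) → FL=S FR=S RL=W RR=S
cmd 7: advance +1 → t=78, phase=(2,4,12,8) → FL=S FR=S RL=W RR=S
cmd 8: advance +19 → t=97, phase=(1,3,11,7) → FL=S FR=S RL=W RR=S

after cmd 1 (t=27): FL=W FR=W RL=S RR=W
after cmd 2 (t=36): FL=S FR=S RL=S RR=S
after cmd 3 (t=37): FL=S FR=S RL=W RR=S
after cmd 4 (t=53): FL=W FR=W RL=S RR=S
after cmd 5 (t=72): FL=W FR=W RL=S RR=S
after cmd 6 (t=77): FL=S FR=S RL=W RR=S
after cmd 7 (t=78): FL=S FR=S RL=W RR=S
after cmd 8 (t=97): FL=S FR=S RL=W RR=S


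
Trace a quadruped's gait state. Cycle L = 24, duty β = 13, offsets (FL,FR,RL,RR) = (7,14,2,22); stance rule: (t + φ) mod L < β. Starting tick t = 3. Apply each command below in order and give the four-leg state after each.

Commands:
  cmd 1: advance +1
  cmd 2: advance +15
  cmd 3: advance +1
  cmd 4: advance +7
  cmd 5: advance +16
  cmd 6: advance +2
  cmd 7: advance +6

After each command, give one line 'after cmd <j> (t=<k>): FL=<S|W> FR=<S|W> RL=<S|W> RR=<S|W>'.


start t=3: FL=S FR=W RL=S RR=S
cmd 1: advance +1 → t=4, phase=(11,18,6,2) → FL=S FR=W RL=S RR=S
cmd 2: advance +15 → t=19, phase=(2,9,21,17) → FL=S FR=S RL=W RR=W
cmd 3: advance +1 → t=20, phase=(3,10,22,18) → FL=S FR=S RL=W RR=W
cmd 4: advance +7 → t=27, phase=(10,17,5,1) → FL=S FR=W RL=S RR=S
cmd 5: advance +16 → t=43, phase=(2,9,21,17) → FL=S FR=S RL=W RR=W
cmd 6: advance +2 → t=45, phase=(4,11,23,19) → FL=S FR=S RL=W RR=W
cmd 7: advance +6 → t=51, phase=(10,17,5,1) → FL=S FR=W RL=S RR=S

after cmd 1 (t=4): FL=S FR=W RL=S RR=S
after cmd 2 (t=19): FL=S FR=S RL=W RR=W
after cmd 3 (t=20): FL=S FR=S RL=W RR=W
after cmd 4 (t=27): FL=S FR=W RL=S RR=S
after cmd 5 (t=43): FL=S FR=S RL=W RR=W
after cmd 6 (t=45): FL=S FR=S RL=W RR=W
after cmd 7 (t=51): FL=S FR=W RL=S RR=S


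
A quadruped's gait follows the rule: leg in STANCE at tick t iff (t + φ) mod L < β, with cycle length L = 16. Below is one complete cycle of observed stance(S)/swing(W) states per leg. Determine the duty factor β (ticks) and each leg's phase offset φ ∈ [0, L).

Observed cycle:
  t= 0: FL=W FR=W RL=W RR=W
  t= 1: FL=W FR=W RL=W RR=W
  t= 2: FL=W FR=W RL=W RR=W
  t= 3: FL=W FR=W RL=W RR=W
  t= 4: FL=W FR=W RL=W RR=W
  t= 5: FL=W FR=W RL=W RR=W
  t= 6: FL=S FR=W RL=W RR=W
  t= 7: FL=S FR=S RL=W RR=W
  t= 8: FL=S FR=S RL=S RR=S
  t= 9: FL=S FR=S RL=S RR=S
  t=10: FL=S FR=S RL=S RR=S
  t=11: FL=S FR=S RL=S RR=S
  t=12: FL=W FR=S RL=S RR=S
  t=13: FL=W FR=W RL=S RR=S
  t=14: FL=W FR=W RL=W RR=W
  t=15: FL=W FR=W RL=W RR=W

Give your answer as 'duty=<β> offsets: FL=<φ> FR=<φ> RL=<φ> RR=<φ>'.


duty=6 offsets: FL=10 FR=9 RL=8 RR=8

duty β = stance ticks per leg = 6
FL: stance ticks = 6; W→S at t=6 → φ=10
FR: stance ticks = 6; W→S at t=7 → φ=9
RL: stance ticks = 6; W→S at t=8 → φ=8
RR: stance ticks = 6; W→S at t=8 → φ=8


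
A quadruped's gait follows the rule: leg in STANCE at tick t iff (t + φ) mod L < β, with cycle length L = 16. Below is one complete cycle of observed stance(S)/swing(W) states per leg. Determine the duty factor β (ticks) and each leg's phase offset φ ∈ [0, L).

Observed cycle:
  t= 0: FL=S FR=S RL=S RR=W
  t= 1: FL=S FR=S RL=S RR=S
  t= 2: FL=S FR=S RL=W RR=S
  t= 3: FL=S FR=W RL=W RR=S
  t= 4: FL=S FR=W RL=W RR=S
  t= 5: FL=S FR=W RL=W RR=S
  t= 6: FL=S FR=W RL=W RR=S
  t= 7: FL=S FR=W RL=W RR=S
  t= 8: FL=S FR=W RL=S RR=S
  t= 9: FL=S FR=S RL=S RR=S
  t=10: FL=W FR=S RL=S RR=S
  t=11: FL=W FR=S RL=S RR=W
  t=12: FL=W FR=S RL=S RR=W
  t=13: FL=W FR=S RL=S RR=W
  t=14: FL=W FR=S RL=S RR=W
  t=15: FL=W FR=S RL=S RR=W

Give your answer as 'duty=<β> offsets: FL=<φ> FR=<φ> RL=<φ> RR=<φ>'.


duty β = stance ticks per leg = 10
FL: stance ticks = 10; W→S at t=0 → φ=0
FR: stance ticks = 10; W→S at t=9 → φ=7
RL: stance ticks = 10; W→S at t=8 → φ=8
RR: stance ticks = 10; W→S at t=1 → φ=15

duty=10 offsets: FL=0 FR=7 RL=8 RR=15


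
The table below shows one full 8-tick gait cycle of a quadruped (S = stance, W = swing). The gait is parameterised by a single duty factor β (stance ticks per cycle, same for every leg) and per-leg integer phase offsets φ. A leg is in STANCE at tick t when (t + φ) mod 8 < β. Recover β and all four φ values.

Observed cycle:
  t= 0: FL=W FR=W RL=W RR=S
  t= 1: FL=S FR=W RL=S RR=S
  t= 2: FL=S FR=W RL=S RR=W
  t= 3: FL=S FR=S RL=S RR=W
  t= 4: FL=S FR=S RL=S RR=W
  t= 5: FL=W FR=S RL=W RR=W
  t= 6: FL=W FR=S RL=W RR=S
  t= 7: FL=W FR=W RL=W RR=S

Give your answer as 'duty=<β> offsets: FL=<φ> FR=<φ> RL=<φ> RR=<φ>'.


duty β = stance ticks per leg = 4
FL: stance ticks = 4; W→S at t=1 → φ=7
FR: stance ticks = 4; W→S at t=3 → φ=5
RL: stance ticks = 4; W→S at t=1 → φ=7
RR: stance ticks = 4; W→S at t=6 → φ=2

duty=4 offsets: FL=7 FR=5 RL=7 RR=2


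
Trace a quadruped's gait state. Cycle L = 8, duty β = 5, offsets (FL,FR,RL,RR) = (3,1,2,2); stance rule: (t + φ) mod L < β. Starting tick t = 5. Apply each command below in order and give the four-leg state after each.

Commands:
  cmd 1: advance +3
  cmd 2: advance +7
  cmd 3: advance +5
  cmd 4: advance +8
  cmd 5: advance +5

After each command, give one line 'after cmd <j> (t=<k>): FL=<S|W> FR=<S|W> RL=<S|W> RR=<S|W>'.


start t=5: FL=S FR=W RL=W RR=W
cmd 1: advance +3 → t=8, phase=(3,1,2,2) → FL=S FR=S RL=S RR=S
cmd 2: advance +7 → t=15, phase=(2,0,1,1) → FL=S FR=S RL=S RR=S
cmd 3: advance +5 → t=20, phase=(7,5,6,6) → FL=W FR=W RL=W RR=W
cmd 4: advance +8 → t=28, phase=(7,5,6,6) → FL=W FR=W RL=W RR=W
cmd 5: advance +5 → t=33, phase=(4,2,3,3) → FL=S FR=S RL=S RR=S

after cmd 1 (t=8): FL=S FR=S RL=S RR=S
after cmd 2 (t=15): FL=S FR=S RL=S RR=S
after cmd 3 (t=20): FL=W FR=W RL=W RR=W
after cmd 4 (t=28): FL=W FR=W RL=W RR=W
after cmd 5 (t=33): FL=S FR=S RL=S RR=S


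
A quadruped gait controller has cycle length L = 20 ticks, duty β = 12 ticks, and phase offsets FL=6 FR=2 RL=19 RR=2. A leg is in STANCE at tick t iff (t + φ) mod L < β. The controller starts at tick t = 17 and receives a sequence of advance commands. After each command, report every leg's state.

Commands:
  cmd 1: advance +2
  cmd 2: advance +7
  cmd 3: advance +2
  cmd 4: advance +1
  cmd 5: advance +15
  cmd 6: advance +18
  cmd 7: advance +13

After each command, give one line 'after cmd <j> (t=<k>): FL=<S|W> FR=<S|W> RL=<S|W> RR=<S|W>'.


after cmd 1 (t=19): FL=S FR=S RL=W RR=S
after cmd 2 (t=26): FL=W FR=S RL=S RR=S
after cmd 3 (t=28): FL=W FR=S RL=S RR=S
after cmd 4 (t=29): FL=W FR=S RL=S RR=S
after cmd 5 (t=44): FL=S FR=S RL=S RR=S
after cmd 6 (t=62): FL=S FR=S RL=S RR=S
after cmd 7 (t=75): FL=S FR=W RL=W RR=W

start t=17: FL=S FR=W RL=W RR=W
cmd 1: advance +2 → t=19, phase=(5,1,18,1) → FL=S FR=S RL=W RR=S
cmd 2: advance +7 → t=26, phase=(12,8,5,8) → FL=W FR=S RL=S RR=S
cmd 3: advance +2 → t=28, phase=(14,10,7,10) → FL=W FR=S RL=S RR=S
cmd 4: advance +1 → t=29, phase=(15,11,8,11) → FL=W FR=S RL=S RR=S
cmd 5: advance +15 → t=44, phase=(10,6,3,6) → FL=S FR=S RL=S RR=S
cmd 6: advance +18 → t=62, phase=(8,4,1,4) → FL=S FR=S RL=S RR=S
cmd 7: advance +13 → t=75, phase=(1,17,14,17) → FL=S FR=W RL=W RR=W


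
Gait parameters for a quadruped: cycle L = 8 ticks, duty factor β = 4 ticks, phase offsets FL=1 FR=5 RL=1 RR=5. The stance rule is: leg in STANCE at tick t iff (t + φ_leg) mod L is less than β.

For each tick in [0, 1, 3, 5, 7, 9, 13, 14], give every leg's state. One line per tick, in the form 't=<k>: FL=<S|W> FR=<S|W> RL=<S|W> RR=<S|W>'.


t=0: FL=S FR=W RL=S RR=W
t=1: FL=S FR=W RL=S RR=W
t=3: FL=W FR=S RL=W RR=S
t=5: FL=W FR=S RL=W RR=S
t=7: FL=S FR=W RL=S RR=W
t=9: FL=S FR=W RL=S RR=W
t=13: FL=W FR=S RL=W RR=S
t=14: FL=W FR=S RL=W RR=S

t=0: phase=(1,5,1,5) vs β=4 → FL=S FR=W RL=S RR=W
t=1: phase=(2,6,2,6) vs β=4 → FL=S FR=W RL=S RR=W
t=3: phase=(4,0,4,0) vs β=4 → FL=W FR=S RL=W RR=S
t=5: phase=(6,2,6,2) vs β=4 → FL=W FR=S RL=W RR=S
t=7: phase=(0,4,0,4) vs β=4 → FL=S FR=W RL=S RR=W
t=9: phase=(2,6,2,6) vs β=4 → FL=S FR=W RL=S RR=W
t=13: phase=(6,2,6,2) vs β=4 → FL=W FR=S RL=W RR=S
t=14: phase=(7,3,7,3) vs β=4 → FL=W FR=S RL=W RR=S


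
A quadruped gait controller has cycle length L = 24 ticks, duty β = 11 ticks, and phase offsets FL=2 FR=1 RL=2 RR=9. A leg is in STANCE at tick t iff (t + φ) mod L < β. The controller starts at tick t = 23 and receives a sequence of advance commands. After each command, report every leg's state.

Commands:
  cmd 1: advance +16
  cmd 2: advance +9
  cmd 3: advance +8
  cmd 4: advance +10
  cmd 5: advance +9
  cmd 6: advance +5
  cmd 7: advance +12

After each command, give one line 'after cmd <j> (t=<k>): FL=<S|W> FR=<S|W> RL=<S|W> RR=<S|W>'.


after cmd 1 (t=39): FL=W FR=W RL=W RR=S
after cmd 2 (t=48): FL=S FR=S RL=S RR=S
after cmd 3 (t=56): FL=S FR=S RL=S RR=W
after cmd 4 (t=66): FL=W FR=W RL=W RR=S
after cmd 5 (t=75): FL=S FR=S RL=S RR=W
after cmd 6 (t=80): FL=S FR=S RL=S RR=W
after cmd 7 (t=92): FL=W FR=W RL=W RR=S

start t=23: FL=S FR=S RL=S RR=S
cmd 1: advance +16 → t=39, phase=(17,16,17,0) → FL=W FR=W RL=W RR=S
cmd 2: advance +9 → t=48, phase=(2,1,2,9) → FL=S FR=S RL=S RR=S
cmd 3: advance +8 → t=56, phase=(10,9,10,17) → FL=S FR=S RL=S RR=W
cmd 4: advance +10 → t=66, phase=(20,19,20,3) → FL=W FR=W RL=W RR=S
cmd 5: advance +9 → t=75, phase=(5,4,5,12) → FL=S FR=S RL=S RR=W
cmd 6: advance +5 → t=80, phase=(10,9,10,17) → FL=S FR=S RL=S RR=W
cmd 7: advance +12 → t=92, phase=(22,21,22,5) → FL=W FR=W RL=W RR=S


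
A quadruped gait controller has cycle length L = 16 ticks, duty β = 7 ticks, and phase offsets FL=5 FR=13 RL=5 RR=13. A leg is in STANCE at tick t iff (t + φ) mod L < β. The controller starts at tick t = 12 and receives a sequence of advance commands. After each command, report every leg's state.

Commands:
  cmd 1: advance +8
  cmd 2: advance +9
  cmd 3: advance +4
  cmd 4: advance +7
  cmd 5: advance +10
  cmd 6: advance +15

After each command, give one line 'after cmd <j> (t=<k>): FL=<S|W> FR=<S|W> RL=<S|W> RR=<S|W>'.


start t=12: FL=S FR=W RL=S RR=W
cmd 1: advance +8 → t=20, phase=(9,1,9,1) → FL=W FR=S RL=W RR=S
cmd 2: advance +9 → t=29, phase=(2,10,2,10) → FL=S FR=W RL=S RR=W
cmd 3: advance +4 → t=33, phase=(6,14,6,14) → FL=S FR=W RL=S RR=W
cmd 4: advance +7 → t=40, phase=(13,5,13,5) → FL=W FR=S RL=W RR=S
cmd 5: advance +10 → t=50, phase=(7,15,7,15) → FL=W FR=W RL=W RR=W
cmd 6: advance +15 → t=65, phase=(6,14,6,14) → FL=S FR=W RL=S RR=W

after cmd 1 (t=20): FL=W FR=S RL=W RR=S
after cmd 2 (t=29): FL=S FR=W RL=S RR=W
after cmd 3 (t=33): FL=S FR=W RL=S RR=W
after cmd 4 (t=40): FL=W FR=S RL=W RR=S
after cmd 5 (t=50): FL=W FR=W RL=W RR=W
after cmd 6 (t=65): FL=S FR=W RL=S RR=W


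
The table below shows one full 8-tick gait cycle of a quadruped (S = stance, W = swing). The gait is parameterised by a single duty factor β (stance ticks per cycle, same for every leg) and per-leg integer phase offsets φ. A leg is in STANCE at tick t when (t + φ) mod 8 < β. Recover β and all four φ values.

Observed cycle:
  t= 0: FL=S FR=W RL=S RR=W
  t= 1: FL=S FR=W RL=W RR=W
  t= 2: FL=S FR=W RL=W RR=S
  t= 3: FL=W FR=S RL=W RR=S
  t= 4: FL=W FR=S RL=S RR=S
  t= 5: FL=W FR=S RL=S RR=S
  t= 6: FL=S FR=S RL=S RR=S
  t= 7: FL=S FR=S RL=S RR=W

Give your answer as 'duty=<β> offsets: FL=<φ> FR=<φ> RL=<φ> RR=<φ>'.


duty β = stance ticks per leg = 5
FL: stance ticks = 5; W→S at t=6 → φ=2
FR: stance ticks = 5; W→S at t=3 → φ=5
RL: stance ticks = 5; W→S at t=4 → φ=4
RR: stance ticks = 5; W→S at t=2 → φ=6

duty=5 offsets: FL=2 FR=5 RL=4 RR=6


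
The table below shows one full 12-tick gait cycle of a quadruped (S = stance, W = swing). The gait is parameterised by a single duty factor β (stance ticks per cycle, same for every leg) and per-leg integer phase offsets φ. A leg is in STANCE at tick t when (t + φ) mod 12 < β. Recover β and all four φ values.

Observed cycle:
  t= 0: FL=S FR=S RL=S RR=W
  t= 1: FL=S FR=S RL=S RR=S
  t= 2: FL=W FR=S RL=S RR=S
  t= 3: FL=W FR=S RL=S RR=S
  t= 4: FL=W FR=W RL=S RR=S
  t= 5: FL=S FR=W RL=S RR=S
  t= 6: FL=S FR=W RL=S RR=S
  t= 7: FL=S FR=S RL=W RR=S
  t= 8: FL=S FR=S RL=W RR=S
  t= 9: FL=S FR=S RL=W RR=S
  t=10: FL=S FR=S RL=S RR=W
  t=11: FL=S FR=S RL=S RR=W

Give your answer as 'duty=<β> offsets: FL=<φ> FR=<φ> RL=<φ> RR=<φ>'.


duty β = stance ticks per leg = 9
FL: stance ticks = 9; W→S at t=5 → φ=7
FR: stance ticks = 9; W→S at t=7 → φ=5
RL: stance ticks = 9; W→S at t=10 → φ=2
RR: stance ticks = 9; W→S at t=1 → φ=11

duty=9 offsets: FL=7 FR=5 RL=2 RR=11


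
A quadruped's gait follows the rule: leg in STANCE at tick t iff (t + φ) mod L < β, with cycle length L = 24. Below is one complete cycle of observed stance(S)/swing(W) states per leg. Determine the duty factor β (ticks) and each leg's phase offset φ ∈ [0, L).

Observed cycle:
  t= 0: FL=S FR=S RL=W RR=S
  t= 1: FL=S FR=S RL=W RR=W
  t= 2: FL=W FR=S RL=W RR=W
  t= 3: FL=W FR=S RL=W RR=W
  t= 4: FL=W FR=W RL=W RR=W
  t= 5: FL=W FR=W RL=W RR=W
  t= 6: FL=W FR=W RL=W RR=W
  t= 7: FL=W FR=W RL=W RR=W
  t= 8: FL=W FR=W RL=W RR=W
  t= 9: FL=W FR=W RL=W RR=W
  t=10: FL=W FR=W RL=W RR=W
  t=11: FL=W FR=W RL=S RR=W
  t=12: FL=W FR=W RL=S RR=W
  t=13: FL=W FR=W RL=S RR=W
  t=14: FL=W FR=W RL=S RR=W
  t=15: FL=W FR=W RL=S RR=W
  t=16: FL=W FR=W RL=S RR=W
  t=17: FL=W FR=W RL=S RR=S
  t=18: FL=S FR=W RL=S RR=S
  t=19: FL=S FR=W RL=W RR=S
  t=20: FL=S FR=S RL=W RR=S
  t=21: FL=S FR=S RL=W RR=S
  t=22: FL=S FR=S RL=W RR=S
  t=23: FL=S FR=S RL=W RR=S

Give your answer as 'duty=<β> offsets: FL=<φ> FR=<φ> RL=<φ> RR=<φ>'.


duty β = stance ticks per leg = 8
FL: stance ticks = 8; W→S at t=18 → φ=6
FR: stance ticks = 8; W→S at t=20 → φ=4
RL: stance ticks = 8; W→S at t=11 → φ=13
RR: stance ticks = 8; W→S at t=17 → φ=7

duty=8 offsets: FL=6 FR=4 RL=13 RR=7


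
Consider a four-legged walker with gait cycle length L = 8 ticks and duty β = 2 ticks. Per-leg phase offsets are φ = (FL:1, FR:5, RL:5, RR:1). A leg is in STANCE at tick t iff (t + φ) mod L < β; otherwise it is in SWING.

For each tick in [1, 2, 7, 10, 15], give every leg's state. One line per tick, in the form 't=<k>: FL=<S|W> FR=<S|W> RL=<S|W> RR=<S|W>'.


t=1: phase=(2,6,6,2) vs β=2 → FL=W FR=W RL=W RR=W
t=2: phase=(3,7,7,3) vs β=2 → FL=W FR=W RL=W RR=W
t=7: phase=(0,4,4,0) vs β=2 → FL=S FR=W RL=W RR=S
t=10: phase=(3,7,7,3) vs β=2 → FL=W FR=W RL=W RR=W
t=15: phase=(0,4,4,0) vs β=2 → FL=S FR=W RL=W RR=S

t=1: FL=W FR=W RL=W RR=W
t=2: FL=W FR=W RL=W RR=W
t=7: FL=S FR=W RL=W RR=S
t=10: FL=W FR=W RL=W RR=W
t=15: FL=S FR=W RL=W RR=S


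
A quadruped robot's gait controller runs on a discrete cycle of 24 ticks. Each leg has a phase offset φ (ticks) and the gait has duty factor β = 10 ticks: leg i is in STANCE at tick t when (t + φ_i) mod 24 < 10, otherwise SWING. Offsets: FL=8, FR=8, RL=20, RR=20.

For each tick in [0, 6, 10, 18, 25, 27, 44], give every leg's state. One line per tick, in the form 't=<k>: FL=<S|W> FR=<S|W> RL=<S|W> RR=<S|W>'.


t=0: phase=(8,8,20,20) vs β=10 → FL=S FR=S RL=W RR=W
t=6: phase=(14,14,2,2) vs β=10 → FL=W FR=W RL=S RR=S
t=10: phase=(18,18,6,6) vs β=10 → FL=W FR=W RL=S RR=S
t=18: phase=(2,2,14,14) vs β=10 → FL=S FR=S RL=W RR=W
t=25: phase=(9,9,21,21) vs β=10 → FL=S FR=S RL=W RR=W
t=27: phase=(11,11,23,23) vs β=10 → FL=W FR=W RL=W RR=W
t=44: phase=(4,4,16,16) vs β=10 → FL=S FR=S RL=W RR=W

t=0: FL=S FR=S RL=W RR=W
t=6: FL=W FR=W RL=S RR=S
t=10: FL=W FR=W RL=S RR=S
t=18: FL=S FR=S RL=W RR=W
t=25: FL=S FR=S RL=W RR=W
t=27: FL=W FR=W RL=W RR=W
t=44: FL=S FR=S RL=W RR=W
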